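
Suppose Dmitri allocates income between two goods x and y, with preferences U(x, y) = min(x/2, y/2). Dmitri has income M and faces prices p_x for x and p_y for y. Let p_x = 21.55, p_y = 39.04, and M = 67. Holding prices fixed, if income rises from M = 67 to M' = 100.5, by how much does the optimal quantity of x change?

With perfect complements, no substitution: consume in ratio x:y = 2:2.
Budget: p_x·x + p_y·x = M, so (2·p_x + 2·p_y)·x = 2·M.
Demand: x*(p_x,p_y,M) = 2·M/(2·p_x + 2·p_y), y* = 2·M/(2·p_x + 2·p_y).
Here 2·21.55 + 2·39.04 = 121.18, giving x* = 1.1058.
At M' = 100.5: x* = 1.6587. Change: 1.6587 − 1.1058 = 0.5529.

Δx* = 0.5529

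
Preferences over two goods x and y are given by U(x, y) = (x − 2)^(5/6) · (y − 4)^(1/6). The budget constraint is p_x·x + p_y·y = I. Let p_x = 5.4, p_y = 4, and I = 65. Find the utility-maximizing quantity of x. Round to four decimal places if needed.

x* = 7.8951

This is Cobb-Douglas in (x−2, y−4): tangency gives 5/6·p_y·(y−4) = 1/6·p_x·(x−2).
After buying the subsistence bundle (2, 4), a share 5/6 of the remaining income goes to x: x* = 2 + 5/6·(I − 2p_x − 4p_y)/p_x.
Discretionary income = 65 − 2·5.4 − 4·4 = 38.2; x* = 2 + 5/6·38.2/5.4 = 7.8951.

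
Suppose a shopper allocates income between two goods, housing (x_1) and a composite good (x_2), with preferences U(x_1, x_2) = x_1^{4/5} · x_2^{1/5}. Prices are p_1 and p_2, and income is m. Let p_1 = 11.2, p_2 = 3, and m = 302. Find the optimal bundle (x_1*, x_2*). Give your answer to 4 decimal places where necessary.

x_1* = 21.5714, x_2* = 20.1333

Demand: x_1*(p_1,p_2,m) = 0.8·m/p_1 and x_2* = 0.2·m/p_2.
At p_1=11.2, p_2=3, m=302: x_1* = 0.8·302/11.2 = 21.5714, x_2* = 20.1333.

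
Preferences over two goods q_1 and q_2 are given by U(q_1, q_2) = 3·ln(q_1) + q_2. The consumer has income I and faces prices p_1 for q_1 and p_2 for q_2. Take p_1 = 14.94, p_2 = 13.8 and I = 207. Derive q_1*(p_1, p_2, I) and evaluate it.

q_1* = 2.7711

So q_1*(p_1,p_2) = 3·p_2/p_1, independent of income; and q_2* = (I − 3·p_2)/p_2.
At the given prices: q_1* = 3·13.8/14.94 = 2.7711.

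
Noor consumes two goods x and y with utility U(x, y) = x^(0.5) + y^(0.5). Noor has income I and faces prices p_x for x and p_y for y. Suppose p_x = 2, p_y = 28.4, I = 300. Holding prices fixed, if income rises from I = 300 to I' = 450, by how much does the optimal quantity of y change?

From the CES first-order condition, (y/x)^(0.5) = p_x/p_y.
Solve for the ratio: y/x = [p_x/p_y]^(2).
Substitute y = (y/x)·x into the budget: x* = I/(p_x + p_y·(y/x)).
Numerically y/x = 0.004959, so x* = 300/(2 + 28.4·0.004959) = 140.1316 and y* = 0.004959·140.1316 = 0.695.
At I' = 450: y* = 1.0424. Change: 1.0424 − 0.695 = 0.3475.

Δy* = 0.3475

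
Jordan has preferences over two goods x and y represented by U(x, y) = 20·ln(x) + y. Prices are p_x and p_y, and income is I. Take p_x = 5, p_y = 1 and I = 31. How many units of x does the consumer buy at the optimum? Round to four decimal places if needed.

x* = 4

At the given prices: x* = 20·1/5 = 4.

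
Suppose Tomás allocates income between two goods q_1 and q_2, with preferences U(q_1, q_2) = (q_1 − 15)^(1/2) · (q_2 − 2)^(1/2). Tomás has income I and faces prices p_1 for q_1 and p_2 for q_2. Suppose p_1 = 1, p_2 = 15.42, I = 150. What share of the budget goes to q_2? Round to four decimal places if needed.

share on q_2 = 0.5528

This is Cobb-Douglas in (q_1−15, q_2−2): tangency gives 0.5·p_2·(q_2−2) = 0.5·p_1·(q_1−15).
Substituting into the budget: q_1* = 15 + 0.5·(I − 15·p_1 − 2·p_2)/p_1, and q_2* = 2 + 0.5·(…)/p_2.
Discretionary income = 150 − 15·1 − 2·15.42 = 104.16; q_1* = 15 + 0.5·104.16/1 = 67.08; q_2* = 2 + 0.5·104.16/15.42 = 5.3774.
Expenditure on q_2: 15.42·5.3774 = 82.92; share = 0.5528.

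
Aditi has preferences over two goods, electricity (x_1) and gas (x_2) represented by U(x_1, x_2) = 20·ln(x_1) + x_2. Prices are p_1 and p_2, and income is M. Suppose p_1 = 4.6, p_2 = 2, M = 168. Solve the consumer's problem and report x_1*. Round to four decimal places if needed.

x_1* = 8.6957

MU_x_1 = 20/x_1, MU_x_2 = 1. Tangency: 20/x_1 = p_1/p_2.
So x_1*(p_1,p_2) = 20·p_2/p_1, independent of income; and x_2* = (M − 20·p_2)/p_2.
At the given prices: x_1* = 20·2/4.6 = 8.6957.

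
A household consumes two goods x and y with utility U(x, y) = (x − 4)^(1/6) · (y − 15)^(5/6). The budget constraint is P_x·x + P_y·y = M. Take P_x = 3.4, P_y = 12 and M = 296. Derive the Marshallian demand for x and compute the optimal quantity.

After buying the subsistence bundle (4, 15), a share 1/6 of the remaining income goes to x: x* = 4 + 1/6·(M − 4P_x − 15P_y)/P_x.
Discretionary income = 296 − 4·3.4 − 15·12 = 102.4; x* = 4 + 1/6·102.4/3.4 = 9.0196.

x* = 9.0196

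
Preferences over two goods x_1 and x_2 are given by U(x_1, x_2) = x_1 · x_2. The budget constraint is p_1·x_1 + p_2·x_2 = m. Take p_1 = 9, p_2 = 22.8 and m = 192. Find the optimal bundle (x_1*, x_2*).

Demand: x_1*(p_1,p_2,m) = 0.5·m/p_1 and x_2* = 0.5·m/p_2.
At p_1=9, p_2=22.8, m=192: x_1* = 0.5·192/9 = 10.6667, x_2* = 4.2105.

x_1* = 10.6667, x_2* = 4.2105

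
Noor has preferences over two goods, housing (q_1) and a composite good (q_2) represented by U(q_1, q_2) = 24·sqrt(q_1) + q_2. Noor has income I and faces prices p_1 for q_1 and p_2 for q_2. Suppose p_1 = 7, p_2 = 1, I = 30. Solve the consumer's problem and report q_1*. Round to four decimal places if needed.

Utility is quasi-linear in q_2; the FOC for q_1 is 12/√q_1 = p_1/p_2.
Thus q_1* = (12·p_2/p_1)² — independent of I — with the rest of income spent on q_2.
Plugging in: q_1* = (12·1/7)² = 2.9388.

q_1* = 2.9388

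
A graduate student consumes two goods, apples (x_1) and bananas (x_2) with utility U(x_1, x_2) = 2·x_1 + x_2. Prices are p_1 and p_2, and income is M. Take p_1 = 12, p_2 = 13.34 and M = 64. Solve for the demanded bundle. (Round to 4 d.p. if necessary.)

Perfect substitutes: compare marginal utility per dollar. 2/p_1 vs 1/p_2 → 0.1667 vs 0.075.
x_1 gives more utility per dollar, so spend all income on x_1: x_1* = M/p_1, x_2* = 0.
Numerically: x_1* = 5.3333, x_2* = 0.

x_1* = 5.3333, x_2* = 0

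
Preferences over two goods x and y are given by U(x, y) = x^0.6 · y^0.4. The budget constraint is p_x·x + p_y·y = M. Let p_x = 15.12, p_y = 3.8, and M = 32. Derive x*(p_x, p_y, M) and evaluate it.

x* = 1.2698

Tangency: MRS = (3/2)·y/x = p_x/p_y.
Rearranging, p_y·y = (2/3)·p_x·x. Substituting into the budget gives p_x·x·(1 + (2/3)) = M.
Demand: x*(p_x,p_y,M) = 0.6·M/p_x and y* = 0.4·M/p_y.
At p_x=15.12, p_y=3.8, M=32: x* = 0.6·32/15.12 = 1.2698.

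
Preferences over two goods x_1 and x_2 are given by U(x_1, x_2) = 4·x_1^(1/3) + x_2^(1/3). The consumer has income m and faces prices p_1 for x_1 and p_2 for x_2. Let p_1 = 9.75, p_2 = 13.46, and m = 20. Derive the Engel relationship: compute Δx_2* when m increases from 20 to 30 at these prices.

From the CES first-order condition, 4·(x_2/x_1)^(2/3) = p_1/p_2.
Solve for the ratio: x_2/x_1 = [(1/4)·p_1/p_2]^(1.5).
Substitute x_2 = (x_2/x_1)·x_1 into the budget: x_1* = m/(p_1 + p_2·(x_2/x_1)).
Numerically x_2/x_1 = 0.077064, so x_1* = 20/(9.75 + 13.46·0.077064) = 1.854 and x_2* = 0.077064·1.854 = 0.1429.
At m' = 30: x_2* = 0.2143. Change: 0.2143 − 0.1429 = 0.0714.

Δx_2* = 0.0714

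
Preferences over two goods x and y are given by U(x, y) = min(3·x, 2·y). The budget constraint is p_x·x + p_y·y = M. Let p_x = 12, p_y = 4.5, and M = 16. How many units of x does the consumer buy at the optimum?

x* = 0.8533

With perfect complements, no substitution: consume in ratio x:y = 2:3.
Budget: p_x·x + p_y·(3/2)·x = M, so (2·p_x + 3·p_y)·x = 2·M.
Demand: x*(p_x,p_y,M) = 2·M/(2·p_x + 3·p_y), y* = 3·M/(2·p_x + 3·p_y).
Here 2·12 + 3·4.5 = 37.5, giving x* = 0.8533.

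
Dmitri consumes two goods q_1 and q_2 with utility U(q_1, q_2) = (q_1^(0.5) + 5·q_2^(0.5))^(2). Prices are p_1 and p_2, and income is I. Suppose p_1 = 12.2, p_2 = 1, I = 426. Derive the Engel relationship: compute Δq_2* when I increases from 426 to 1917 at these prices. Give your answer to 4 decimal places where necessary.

MU_q_1 ∝ q_1^(-0.5), MU_q_2 ∝ 5·q_2^(-0.5), so MRS = (1/5)·(q_2/q_1)^(0.5) = p_1/p_2.
Solve for the ratio: q_2/q_1 = [5·p_1/p_2]^(2).
With the ratio pinned down, the budget gives q_1* = I/(p_1 + p_2·(q_2/q_1)) and q_2* = (q_2/q_1)·q_1*.
Numerically q_2/q_1 = 3721, so q_1* = 426/(12.2 + 1·3721) = 0.1141 and q_2* = 3721·0.1141 = 424.6078.
At I' = 1917: q_2* = 1910.7353. Change: 1910.7353 − 424.6078 = 1486.1275.

Δq_2* = 1486.1275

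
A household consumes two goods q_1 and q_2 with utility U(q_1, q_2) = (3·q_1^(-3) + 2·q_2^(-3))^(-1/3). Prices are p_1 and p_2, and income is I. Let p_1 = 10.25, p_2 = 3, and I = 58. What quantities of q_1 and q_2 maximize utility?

q_1* = 4.162, q_2* = 5.1131

From the CES first-order condition, (3/2)·(q_2/q_1)^(4) = p_1/p_2.
Solve for the ratio: q_2/q_1 = [(2/3)·p_1/p_2]^(0.25).
With the ratio pinned down, the budget gives q_1* = I/(p_1 + p_2·(q_2/q_1)) and q_2* = (q_2/q_1)·q_1*.
Numerically q_2/q_1 = 1.228508, so q_1* = 58/(10.25 + 3·1.228508) = 4.162 and q_2* = 1.228508·4.162 = 5.1131.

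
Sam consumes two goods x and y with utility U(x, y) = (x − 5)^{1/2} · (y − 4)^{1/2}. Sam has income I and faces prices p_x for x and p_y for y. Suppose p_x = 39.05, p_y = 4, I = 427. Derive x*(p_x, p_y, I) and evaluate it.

This is Cobb-Douglas in (x−5, y−4): tangency gives 0.5·p_y·(y−4) = 0.5·p_x·(x−5).
Substituting into the budget: x* = 5 + 0.5·(I − 5·p_x − 4·p_y)/p_x, and y* = 4 + 0.5·(…)/p_y.
Discretionary income = 427 − 5·39.05 − 4·4 = 215.75; x* = 5 + 0.5·215.75/39.05 = 7.7625.

x* = 7.7625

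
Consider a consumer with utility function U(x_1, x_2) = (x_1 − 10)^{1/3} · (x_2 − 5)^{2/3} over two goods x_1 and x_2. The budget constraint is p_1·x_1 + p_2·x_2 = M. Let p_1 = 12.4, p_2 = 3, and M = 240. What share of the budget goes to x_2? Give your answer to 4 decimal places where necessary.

MRS = (1/2)·(x_2−5)/(x_1−10). Tangency with p_1/p_2 gives x_2−5 = 2·(p_1/p_2)·(x_1−10).
After buying the subsistence bundle (10, 5), a share 1/3 of the remaining income goes to x_1: x_1* = 10 + 1/3·(M − 10p_1 − 5p_2)/p_1.
Discretionary income = 240 − 10·12.4 − 5·3 = 101; x_1* = 10 + 1/3·101/12.4 = 12.7151; x_2* = 5 + 2/3·101/3 = 27.4444.
Expenditure on x_2: 3·27.4444 = 82.3333; share = 0.3431.

share on x_2 = 0.3431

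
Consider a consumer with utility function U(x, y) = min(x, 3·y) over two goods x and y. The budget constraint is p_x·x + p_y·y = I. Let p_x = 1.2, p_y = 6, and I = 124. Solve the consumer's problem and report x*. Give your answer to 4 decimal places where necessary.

Leontief preferences: the optimum is at the kink where x/3 = y/1, i.e. y = (1/3)·x.
Budget: p_x·x + p_y·(1/3)·x = I, so (3·p_x + p_y)·x = 3·I.
Demand: x*(p_x,p_y,I) = 3·I/(3·p_x + p_y), y* = I/(3·p_x + p_y).
Here 3·1.2 + 6 = 9.6, giving x* = 38.75.

x* = 38.75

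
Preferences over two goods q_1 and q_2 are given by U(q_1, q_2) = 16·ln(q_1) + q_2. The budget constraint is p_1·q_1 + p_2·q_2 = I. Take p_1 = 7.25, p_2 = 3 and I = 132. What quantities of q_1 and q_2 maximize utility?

Set MRS = p_1/p_2: (16/q_1)/1 = p_1/p_2.
So q_1*(p_1,p_2) = 16·p_2/p_1, independent of income; and q_2* = (I − 16·p_2)/p_2.
At the given prices: q_1* = 16·3/7.25 = 6.6207, and q_2* = 28.

q_1* = 6.6207, q_2* = 28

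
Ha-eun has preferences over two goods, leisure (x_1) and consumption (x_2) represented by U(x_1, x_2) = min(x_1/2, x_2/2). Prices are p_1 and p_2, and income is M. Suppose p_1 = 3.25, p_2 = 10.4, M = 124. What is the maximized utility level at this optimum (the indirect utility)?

Demand: x_1*(p_1,p_2,M) = 2·M/(2·p_1 + 2·p_2), x_2* = 2·M/(2·p_1 + 2·p_2).
Here 2·3.25 + 2·10.4 = 27.3, giving x_1* = 9.0842 and x_2* = 9.0842.
Utility at the optimum: U(9.0842, 9.0842) = 4.5421.

V = 4.5421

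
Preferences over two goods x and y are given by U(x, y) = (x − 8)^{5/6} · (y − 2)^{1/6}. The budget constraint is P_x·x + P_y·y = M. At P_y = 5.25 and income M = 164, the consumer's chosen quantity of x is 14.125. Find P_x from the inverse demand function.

P_x = 10

MRS = 5·(y−2)/(x−8). Tangency with P_x/P_y gives y−2 = (1/5)·(P_x/P_y)·(x−8).
After buying the subsistence bundle (8, 2), a share 5/6 of the remaining income goes to x: x* = 8 + 5/6·(M − 8P_x − 2P_y)/P_x.
Set x* = 14.125 in the demand function and solve for P_x: P_x = 10.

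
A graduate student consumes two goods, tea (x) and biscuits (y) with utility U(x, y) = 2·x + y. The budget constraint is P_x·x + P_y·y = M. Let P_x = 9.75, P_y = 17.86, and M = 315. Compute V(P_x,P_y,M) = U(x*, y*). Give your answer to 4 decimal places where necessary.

Perfect substitutes: compare marginal utility per dollar. 2/P_x vs 1/P_y → 0.2051 vs 0.056.
x gives more utility per dollar, so spend all income on x: x* = M/P_x, y* = 0.
Numerically: x* = 32.3077, y* = 0.
Utility at the optimum: U(32.3077, 0) = 64.6154.

V = 64.6154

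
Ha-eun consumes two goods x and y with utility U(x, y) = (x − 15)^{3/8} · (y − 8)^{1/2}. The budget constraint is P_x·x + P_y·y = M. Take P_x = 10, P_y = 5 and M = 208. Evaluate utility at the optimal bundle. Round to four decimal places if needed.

V = 1.3013

Let x' = x−15, y' = y−8. MRS = (3/4)·y'/x' = P_x/P_y.
Substituting into the budget: x* = 15 + 3/7·(M − 15·P_x − 8·P_y)/P_x, and y* = 8 + 4/7·(…)/P_y.
Discretionary income = 208 − 15·10 − 8·5 = 18; x* = 15 + 3/7·18/10 = 15.7714; y* = 8 + 4/7·18/5 = 10.0571.
Utility at the optimum: U(15.7714, 10.0571) = 1.3013.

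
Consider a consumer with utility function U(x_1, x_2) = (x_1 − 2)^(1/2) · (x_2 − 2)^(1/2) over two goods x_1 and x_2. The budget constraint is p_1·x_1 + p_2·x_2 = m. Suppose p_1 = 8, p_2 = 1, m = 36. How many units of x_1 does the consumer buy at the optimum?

x_1* = 3.125

MRS = (x_2−2)/(x_1−2). Tangency with p_1/p_2 gives x_2−2 = (p_1/p_2)·(x_1−2).
Substituting into the budget: x_1* = 2 + 0.5·(m − 2·p_1 − 2·p_2)/p_1, and x_2* = 2 + 0.5·(…)/p_2.
Discretionary income = 36 − 2·8 − 2·1 = 18; x_1* = 2 + 0.5·18/8 = 3.125.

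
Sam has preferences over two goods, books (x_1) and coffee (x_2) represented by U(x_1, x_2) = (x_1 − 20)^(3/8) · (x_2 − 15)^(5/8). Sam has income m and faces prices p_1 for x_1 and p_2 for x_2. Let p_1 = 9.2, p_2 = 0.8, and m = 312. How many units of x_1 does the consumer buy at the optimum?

This is Cobb-Douglas in (x_1−20, x_2−15): tangency gives 0.375·p_2·(x_2−15) = 0.625·p_1·(x_1−20).
After buying the subsistence bundle (20, 15), a share 0.375 of the remaining income goes to x_1: x_1* = 20 + 0.375·(m − 20p_1 − 15p_2)/p_1.
Discretionary income = 312 − 20·9.2 − 15·0.8 = 116; x_1* = 20 + 0.375·116/9.2 = 24.7283.

x_1* = 24.7283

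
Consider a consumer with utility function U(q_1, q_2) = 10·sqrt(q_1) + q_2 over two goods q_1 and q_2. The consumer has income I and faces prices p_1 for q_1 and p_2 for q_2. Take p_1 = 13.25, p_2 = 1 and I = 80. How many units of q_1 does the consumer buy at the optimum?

q_1* = 0.1424

MU_q_1 = 5/√q_1, MU_q_2 = 1. Tangency: 5/√q_1 = p_1/p_2.
Solve: √q_1 = 5·p_2/p_1, so q_1*(p_1,p_2) = (5·p_2/p_1)², and q_2* = (I − p_1·q_1*)/p_2.
Plugging in: q_1* = (5·1/13.25)² = 0.1424.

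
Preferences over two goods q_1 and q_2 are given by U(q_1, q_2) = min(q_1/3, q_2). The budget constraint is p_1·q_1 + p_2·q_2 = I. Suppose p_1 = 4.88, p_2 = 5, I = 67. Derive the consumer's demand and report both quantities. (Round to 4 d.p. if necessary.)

Leontief preferences: the optimum is at the kink where q_1/3 = q_2/1, i.e. q_2 = (1/3)·q_1.
Budget: p_1·q_1 + p_2·(1/3)·q_1 = I, so (3·p_1 + p_2)·q_1 = 3·I.
Demand: q_1*(p_1,p_2,I) = 3·I/(3·p_1 + p_2), q_2* = I/(3·p_1 + p_2).
Here 3·4.88 + 5 = 19.64, giving q_1* = 10.2342 and q_2* = 3.4114.

q_1* = 10.2342, q_2* = 3.4114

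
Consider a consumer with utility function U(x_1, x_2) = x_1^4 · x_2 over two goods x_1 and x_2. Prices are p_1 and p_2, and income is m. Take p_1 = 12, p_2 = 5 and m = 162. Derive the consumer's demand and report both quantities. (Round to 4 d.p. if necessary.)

MU_x_1/MU_x_2 = (4·x_2)/(x_1); tangency sets this equal to p_1/p_2.
Rearranging, p_2·x_2 = (1/4)·p_1·x_1. Substituting into the budget gives p_1·x_1·(1 + (1/4)) = m.
Demand: x_1*(p_1,p_2,m) = 0.8·m/p_1 and x_2* = 0.2·m/p_2.
At p_1=12, p_2=5, m=162: x_1* = 0.8·162/12 = 10.8, x_2* = 6.48.

x_1* = 10.8, x_2* = 6.48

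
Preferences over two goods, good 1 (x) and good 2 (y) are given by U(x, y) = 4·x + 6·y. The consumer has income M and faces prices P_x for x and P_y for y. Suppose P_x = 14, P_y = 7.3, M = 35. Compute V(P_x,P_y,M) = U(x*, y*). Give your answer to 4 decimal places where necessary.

V = 28.7671

Linear utility — the consumer picks whichever good has higher MU/price: 4/14 = 0.2857 vs 6/7.3 = 0.8219.
y gives more utility per dollar, so spend all income on y: y* = M/P_y, x* = 0.
Numerically: x* = 0, y* = 4.7945.
Utility at the optimum: U(0, 4.7945) = 28.7671.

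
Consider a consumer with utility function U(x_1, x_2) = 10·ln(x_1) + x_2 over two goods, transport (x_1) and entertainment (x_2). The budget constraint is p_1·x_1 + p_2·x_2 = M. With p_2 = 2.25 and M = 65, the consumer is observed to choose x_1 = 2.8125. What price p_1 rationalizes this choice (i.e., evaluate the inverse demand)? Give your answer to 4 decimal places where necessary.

MU_x_1 = 10/x_1, MU_x_2 = 1. Tangency: 10/x_1 = p_1/p_2.
So x_1*(p_1,p_2) = 10·p_2/p_1, independent of income; and x_2* = (M − 10·p_2)/p_2.
Set x_1* = 2.8125 in the demand function and solve for p_1: p_1 = 8.

p_1 = 8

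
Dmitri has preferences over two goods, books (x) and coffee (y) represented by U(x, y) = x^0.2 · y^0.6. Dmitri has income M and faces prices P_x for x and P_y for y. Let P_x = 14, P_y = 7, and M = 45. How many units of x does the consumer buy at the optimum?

x* = 0.8036

MU_x/MU_y = (0.2·y)/(0.6·x); tangency sets this equal to P_x/P_y.
So 0.2·P_y·y = 0.6·P_x·x; combined with the budget, a share 0.25 of income goes to x.
Demand: x*(P_x,P_y,M) = 0.25·M/P_x and y* = 0.75·M/P_y.
At P_x=14, P_y=7, M=45: x* = 0.25·45/14 = 0.8036.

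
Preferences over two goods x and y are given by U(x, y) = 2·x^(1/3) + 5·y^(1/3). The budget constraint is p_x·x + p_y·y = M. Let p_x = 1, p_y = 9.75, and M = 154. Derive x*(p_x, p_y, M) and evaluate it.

With the ratio pinned down, the budget gives x* = M/(p_x + p_y·(y/x)) and y* = (y/x)·x*.
Numerically y/x = 0.129838, so x* = 154/(1 + 9.75·0.129838) = 67.9634.

x* = 67.9634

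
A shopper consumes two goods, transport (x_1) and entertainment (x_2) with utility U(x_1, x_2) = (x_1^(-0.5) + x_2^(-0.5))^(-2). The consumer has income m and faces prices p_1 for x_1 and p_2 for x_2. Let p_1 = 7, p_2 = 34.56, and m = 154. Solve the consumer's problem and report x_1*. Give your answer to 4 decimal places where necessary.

From the CES first-order condition, (x_2/x_1)^(1.5) = p_1/p_2.
Solve for the ratio: x_2/x_1 = [p_1/p_2]^(2/3).
Substitute x_2 = (x_2/x_1)·x_1 into the budget: x_1* = m/(p_1 + p_2·(x_2/x_1)).
Numerically x_2/x_1 = 0.344892, so x_1* = 154/(7 + 34.56·0.344892) = 8.1398.

x_1* = 8.1398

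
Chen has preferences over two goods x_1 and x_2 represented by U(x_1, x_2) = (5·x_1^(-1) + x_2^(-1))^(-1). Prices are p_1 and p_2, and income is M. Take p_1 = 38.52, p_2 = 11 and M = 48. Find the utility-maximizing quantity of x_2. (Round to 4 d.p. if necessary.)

x_2* = 0.8417

MU_x_1 ∝ 5·x_1^(-2), MU_x_2 ∝ x_2^(-2), so MRS = 5·(x_2/x_1)^(2) = p_1/p_2.
Hence x_2/x_1 = ((1/5)·p_1/p_2)^(1/(2)), i.e. raised to the 0.5 power.
Substitute x_2 = (x_2/x_1)·x_1 into the budget: x_1* = M/(p_1 + p_2·(x_2/x_1)).
Numerically x_2/x_1 = 0.836877, so x_1* = 48/(38.52 + 11·0.836877) = 1.0057 and x_2* = 0.836877·1.0057 = 0.8417.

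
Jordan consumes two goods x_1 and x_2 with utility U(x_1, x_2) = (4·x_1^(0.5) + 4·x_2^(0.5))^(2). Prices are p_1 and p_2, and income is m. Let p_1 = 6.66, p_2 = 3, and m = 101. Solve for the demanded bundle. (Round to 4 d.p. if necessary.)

x_1* = 4.7097, x_2* = 23.2112

MU_x_1 ∝ 4·x_1^(-0.5), MU_x_2 ∝ 4·x_2^(-0.5), so MRS = (x_2/x_1)^(0.5) = p_1/p_2.
Hence x_2/x_1 = (p_1/p_2)^(1/(0.5)), i.e. raised to the 2 power.
With the ratio pinned down, the budget gives x_1* = m/(p_1 + p_2·(x_2/x_1)) and x_2* = (x_2/x_1)·x_1*.
Numerically x_2/x_1 = 4.9284, so x_1* = 101/(6.66 + 3·4.9284) = 4.7097 and x_2* = 4.9284·4.7097 = 23.2112.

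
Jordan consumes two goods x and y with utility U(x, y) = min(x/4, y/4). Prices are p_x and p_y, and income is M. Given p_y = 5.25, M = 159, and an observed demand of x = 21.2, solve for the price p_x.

Leontief preferences: the optimum is at the kink where x/4 = y/4, i.e. y = x.
Budget: p_x·x + p_y·x = M, so (4·p_x + 4·p_y)·x = 4·M.
Demand: x*(p_x,p_y,M) = 4·M/(4·p_x + 4·p_y), y* = 4·M/(4·p_x + 4·p_y).
Set x* = 21.2 in the demand function and solve for p_x: p_x = 2.25.

p_x = 2.25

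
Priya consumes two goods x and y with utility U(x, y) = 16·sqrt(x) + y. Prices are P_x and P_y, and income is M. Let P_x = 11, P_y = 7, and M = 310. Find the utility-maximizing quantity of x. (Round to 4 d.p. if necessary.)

Set MRS = P_x/P_y: 8·x^(−1/2) = P_x/P_y.
Solve: √x = 8·P_y/P_x, so x*(P_x,P_y) = (8·P_y/P_x)², and y* = (M − P_x·x*)/P_y.
Plugging in: x* = (8·7/11)² = 25.9174.

x* = 25.9174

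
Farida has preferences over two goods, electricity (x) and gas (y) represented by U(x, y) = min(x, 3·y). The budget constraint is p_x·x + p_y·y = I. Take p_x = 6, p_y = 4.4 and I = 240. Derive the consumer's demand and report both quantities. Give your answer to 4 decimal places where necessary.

With perfect complements, no substitution: consume in ratio x:y = 3:1.
Budget: p_x·x + p_y·(1/3)·x = I, so (3·p_x + p_y)·x = 3·I.
Demand: x*(p_x,p_y,I) = 3·I/(3·p_x + p_y), y* = I/(3·p_x + p_y).
Here 3·6 + 4.4 = 22.4, giving x* = 32.1429 and y* = 10.7143.

x* = 32.1429, y* = 10.7143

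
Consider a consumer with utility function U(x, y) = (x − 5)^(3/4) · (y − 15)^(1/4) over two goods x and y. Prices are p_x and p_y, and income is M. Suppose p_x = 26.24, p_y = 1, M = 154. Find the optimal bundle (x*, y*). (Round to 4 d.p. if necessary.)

x* = 5.2229, y* = 16.95

After buying the subsistence bundle (5, 15), a share 0.75 of the remaining income goes to x: x* = 5 + 0.75·(M − 5p_x − 15p_y)/p_x.
Discretionary income = 154 − 5·26.24 − 15·1 = 7.8; x* = 5 + 0.75·7.8/26.24 = 5.2229; y* = 15 + 0.25·7.8/1 = 16.95.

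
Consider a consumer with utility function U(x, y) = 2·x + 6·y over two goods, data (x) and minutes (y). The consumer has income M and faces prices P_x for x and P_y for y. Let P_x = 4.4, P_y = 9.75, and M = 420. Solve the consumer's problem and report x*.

x* = 0

Linear utility — the consumer picks whichever good has higher MU/price: 2/4.4 = 0.4545 vs 6/9.75 = 0.6154.
y gives more utility per dollar, so spend all income on y: y* = M/P_y, x* = 0.
Numerically: x* = 0, y* = 43.0769.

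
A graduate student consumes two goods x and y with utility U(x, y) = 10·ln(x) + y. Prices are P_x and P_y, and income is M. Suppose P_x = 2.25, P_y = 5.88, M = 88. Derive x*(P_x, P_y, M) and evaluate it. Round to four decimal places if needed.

MU_x = 10/x, MU_y = 1. Tangency: 10/x = P_x/P_y.
So x*(P_x,P_y) = 10·P_y/P_x, independent of income; and y* = (M − 10·P_y)/P_y.
At the given prices: x* = 10·5.88/2.25 = 26.1333.

x* = 26.1333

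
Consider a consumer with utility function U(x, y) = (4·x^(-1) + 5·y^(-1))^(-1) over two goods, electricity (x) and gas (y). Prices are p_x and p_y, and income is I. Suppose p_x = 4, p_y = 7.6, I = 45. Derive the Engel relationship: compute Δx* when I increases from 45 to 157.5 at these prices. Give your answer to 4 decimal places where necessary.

From the CES first-order condition, (4/5)·(y/x)^(2) = p_x/p_y.
Solve for the ratio: y/x = [(5/4)·p_x/p_y]^(0.5).
With the ratio pinned down, the budget gives x* = I/(p_x + p_y·(y/x)) and y* = (y/x)·x*.
Numerically y/x = 0.811107, so x* = 45/(4 + 7.6·0.811107) = 4.4272.
At I' = 157.5: x* = 15.4952. Change: 15.4952 − 4.4272 = 11.068.

Δx* = 11.068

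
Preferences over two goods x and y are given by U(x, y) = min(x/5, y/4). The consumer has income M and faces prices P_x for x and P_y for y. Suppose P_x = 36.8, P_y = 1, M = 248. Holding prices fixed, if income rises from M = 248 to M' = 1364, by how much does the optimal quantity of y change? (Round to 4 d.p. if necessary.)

Δy* = 23.7447

Leontief preferences: the optimum is at the kink where x/5 = y/4, i.e. y = (4/5)·x.
Budget: P_x·x + P_y·(4/5)·x = M, so (5·P_x + 4·P_y)·x = 5·M.
Demand: x*(P_x,P_y,M) = 5·M/(5·P_x + 4·P_y), y* = 4·M/(5·P_x + 4·P_y).
Here 5·36.8 + 4·1 = 188, giving y* = 5.2766.
At M' = 1364: y* = 29.0213. Change: 29.0213 − 5.2766 = 23.7447.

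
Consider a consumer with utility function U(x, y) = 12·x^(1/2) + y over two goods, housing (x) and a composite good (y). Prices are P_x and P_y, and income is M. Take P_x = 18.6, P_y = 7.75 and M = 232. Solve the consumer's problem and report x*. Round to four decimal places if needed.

MU_x = 6/√x, MU_y = 1. Tangency: 6/√x = P_x/P_y.
Solve: √x = 6·P_y/P_x, so x*(P_x,P_y) = (6·P_y/P_x)², and y* = (M − P_x·x*)/P_y.
Plugging in: x* = (6·7.75/18.6)² = 6.25.

x* = 6.25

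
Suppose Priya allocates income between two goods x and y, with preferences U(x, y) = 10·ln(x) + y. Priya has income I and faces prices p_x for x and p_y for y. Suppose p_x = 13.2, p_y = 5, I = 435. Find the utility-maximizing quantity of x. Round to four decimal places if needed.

x* = 3.7879

Set MRS = p_x/p_y: (10/x)/1 = p_x/p_y.
So x*(p_x,p_y) = 10·p_y/p_x, independent of income; and y* = (I − 10·p_y)/p_y.
At the given prices: x* = 10·5/13.2 = 3.7879.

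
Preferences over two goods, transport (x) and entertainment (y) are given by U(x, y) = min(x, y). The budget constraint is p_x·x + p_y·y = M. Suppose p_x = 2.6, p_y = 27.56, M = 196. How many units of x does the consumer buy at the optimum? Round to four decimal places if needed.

Leontief preferences: the optimum is at the kink where x/1 = y/1, i.e. y = x.
Budget: p_x·x + p_y·x = M, so (p_x + p_y)·x = M.
Demand: x*(p_x,p_y,M) = M/(p_x + p_y), y* = M/(p_x + p_y).
Here 2.6 + 27.56 = 30.16, giving x* = 6.4987.

x* = 6.4987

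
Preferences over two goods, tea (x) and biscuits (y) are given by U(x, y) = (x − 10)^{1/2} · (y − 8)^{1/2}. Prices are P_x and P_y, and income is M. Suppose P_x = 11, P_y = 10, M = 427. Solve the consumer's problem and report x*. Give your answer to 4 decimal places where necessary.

x* = 20.7727

Substituting into the budget: x* = 10 + 0.5·(M − 10·P_x − 8·P_y)/P_x, and y* = 8 + 0.5·(…)/P_y.
Discretionary income = 427 − 10·11 − 8·10 = 237; x* = 10 + 0.5·237/11 = 20.7727.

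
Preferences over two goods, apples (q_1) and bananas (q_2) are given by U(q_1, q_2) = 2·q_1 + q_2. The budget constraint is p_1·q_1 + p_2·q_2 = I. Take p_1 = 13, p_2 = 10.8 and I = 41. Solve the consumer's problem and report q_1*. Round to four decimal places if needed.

q_1* = 3.1538

q_1 gives more utility per dollar, so spend all income on q_1: q_1* = I/p_1, q_2* = 0.
Numerically: q_1* = 3.1538, q_2* = 0.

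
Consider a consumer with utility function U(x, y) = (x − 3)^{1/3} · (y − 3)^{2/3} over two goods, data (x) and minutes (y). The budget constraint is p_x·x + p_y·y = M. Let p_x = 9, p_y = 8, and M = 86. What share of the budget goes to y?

share on y = 0.5504

MRS = (1/2)·(y−3)/(x−3). Tangency with p_x/p_y gives y−3 = 2·(p_x/p_y)·(x−3).
After buying the subsistence bundle (3, 3), a share 1/3 of the remaining income goes to x: x* = 3 + 1/3·(M − 3p_x − 3p_y)/p_x.
Discretionary income = 86 − 3·9 − 3·8 = 35; x* = 3 + 1/3·35/9 = 4.2963; y* = 3 + 2/3·35/8 = 5.9167.
Expenditure on y: 8·5.9167 = 47.3333; share = 0.5504.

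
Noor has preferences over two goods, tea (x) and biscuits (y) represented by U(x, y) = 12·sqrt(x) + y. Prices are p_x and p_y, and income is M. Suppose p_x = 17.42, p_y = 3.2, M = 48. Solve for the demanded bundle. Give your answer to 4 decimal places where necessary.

Utility is quasi-linear in y; the FOC for x is 6/√x = p_x/p_y.
Thus x* = (6·p_y/p_x)² — independent of M — with the rest of income spent on y.
Plugging in: x* = (6·3.2/17.42)² = 1.2148, y* = 8.3869.

x* = 1.2148, y* = 8.3869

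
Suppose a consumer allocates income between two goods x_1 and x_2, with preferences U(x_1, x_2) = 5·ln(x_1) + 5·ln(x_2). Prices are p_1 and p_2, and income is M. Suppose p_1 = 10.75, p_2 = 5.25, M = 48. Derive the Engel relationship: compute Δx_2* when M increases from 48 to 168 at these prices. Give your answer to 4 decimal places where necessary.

Δx_2* = 11.4286

MU_x_1/MU_x_2 = (5·x_2)/(5·x_1); tangency sets this equal to p_1/p_2.
Rearranging, p_2·x_2 = p_1·x_1. Substituting into the budget gives p_1·x_1·(1 + 1) = M.
Demand: x_1*(p_1,p_2,M) = 0.5·M/p_1 and x_2* = 0.5·M/p_2.
At p_1=10.75, p_2=5.25, M=48: x_2* = 0.5·48/5.25 = 4.5714.
At M' = 168: x_2* = 16. Change: 16 − 4.5714 = 11.4286.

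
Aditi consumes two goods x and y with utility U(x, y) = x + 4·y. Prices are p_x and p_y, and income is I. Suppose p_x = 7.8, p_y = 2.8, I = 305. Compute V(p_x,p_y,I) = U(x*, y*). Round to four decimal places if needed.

Linear utility — the consumer picks whichever good has higher MU/price: 1/7.8 = 0.1282 vs 4/2.8 = 1.4286.
y gives more utility per dollar, so spend all income on y: y* = I/p_y, x* = 0.
Numerically: x* = 0, y* = 108.9286.
Utility at the optimum: U(0, 108.9286) = 435.7143.

V = 435.7143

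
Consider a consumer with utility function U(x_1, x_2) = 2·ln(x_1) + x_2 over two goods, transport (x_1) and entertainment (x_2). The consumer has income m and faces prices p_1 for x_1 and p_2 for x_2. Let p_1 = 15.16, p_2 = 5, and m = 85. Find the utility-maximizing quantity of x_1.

x_1* = 0.6596

So x_1*(p_1,p_2) = 2·p_2/p_1, independent of income; and x_2* = (m − 2·p_2)/p_2.
At the given prices: x_1* = 2·5/15.16 = 0.6596.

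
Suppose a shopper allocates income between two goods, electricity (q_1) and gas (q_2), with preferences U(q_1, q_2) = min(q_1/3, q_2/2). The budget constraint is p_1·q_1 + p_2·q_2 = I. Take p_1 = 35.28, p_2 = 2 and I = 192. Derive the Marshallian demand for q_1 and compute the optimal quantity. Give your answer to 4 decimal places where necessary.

Demand: q_1*(p_1,p_2,I) = 3·I/(3·p_1 + 2·p_2), q_2* = 2·I/(3·p_1 + 2·p_2).
Here 3·35.28 + 2·2 = 109.84, giving q_1* = 5.244.

q_1* = 5.244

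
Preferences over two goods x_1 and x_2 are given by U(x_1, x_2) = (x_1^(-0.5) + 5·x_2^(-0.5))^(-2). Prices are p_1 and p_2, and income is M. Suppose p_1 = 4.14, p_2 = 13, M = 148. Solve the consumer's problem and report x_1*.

From the CES first-order condition, (1/5)·(x_2/x_1)^(1.5) = p_1/p_2.
Solve for the ratio: x_2/x_1 = [5·p_1/p_2]^(2/3).
Substitute x_2 = (x_2/x_1)·x_1 into the budget: x_1* = M/(p_1 + p_2·(x_2/x_1)).
Numerically x_2/x_1 = 1.363593, so x_1* = 148/(4.14 + 13·1.363593) = 6.7683.

x_1* = 6.7683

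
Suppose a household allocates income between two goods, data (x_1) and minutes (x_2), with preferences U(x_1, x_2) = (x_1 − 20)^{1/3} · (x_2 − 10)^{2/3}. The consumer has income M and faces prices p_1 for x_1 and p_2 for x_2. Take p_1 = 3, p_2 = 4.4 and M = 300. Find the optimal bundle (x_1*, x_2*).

Let x_1' = x_1−20, x_2' = x_2−10. MRS = (1/2)·x_2'/x_1' = p_1/p_2.
After buying the subsistence bundle (20, 10), a share 1/3 of the remaining income goes to x_1: x_1* = 20 + 1/3·(M − 20p_1 − 10p_2)/p_1.
Discretionary income = 300 − 20·3 − 10·4.4 = 196; x_1* = 20 + 1/3·196/3 = 41.7778; x_2* = 10 + 2/3·196/4.4 = 39.697.

x_1* = 41.7778, x_2* = 39.697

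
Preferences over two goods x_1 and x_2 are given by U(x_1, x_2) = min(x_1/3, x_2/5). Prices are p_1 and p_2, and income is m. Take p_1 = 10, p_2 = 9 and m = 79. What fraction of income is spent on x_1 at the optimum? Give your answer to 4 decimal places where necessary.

share on x_1 = 0.4

Demand: x_1*(p_1,p_2,m) = 3·m/(3·p_1 + 5·p_2), x_2* = 5·m/(3·p_1 + 5·p_2).
Here 3·10 + 5·9 = 75, giving x_1* = 3.16 and x_2* = 5.2667.
Expenditure on x_1: 10·3.16 = 31.6; share = 0.4.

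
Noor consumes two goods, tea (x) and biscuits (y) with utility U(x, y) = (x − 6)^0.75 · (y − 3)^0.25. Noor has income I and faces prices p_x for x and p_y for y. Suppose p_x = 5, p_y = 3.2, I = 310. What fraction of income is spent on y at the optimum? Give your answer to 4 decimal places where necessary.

share on y = 0.249

Let x' = x−6, y' = y−3. MRS = 3·y'/x' = p_x/p_y.
After buying the subsistence bundle (6, 3), a share 0.75 of the remaining income goes to x: x* = 6 + 0.75·(I − 6p_x − 3p_y)/p_x.
Discretionary income = 310 − 6·5 − 3·3.2 = 270.4; x* = 6 + 0.75·270.4/5 = 46.56; y* = 3 + 0.25·270.4/3.2 = 24.125.
Expenditure on y: 3.2·24.125 = 77.2; share = 0.249.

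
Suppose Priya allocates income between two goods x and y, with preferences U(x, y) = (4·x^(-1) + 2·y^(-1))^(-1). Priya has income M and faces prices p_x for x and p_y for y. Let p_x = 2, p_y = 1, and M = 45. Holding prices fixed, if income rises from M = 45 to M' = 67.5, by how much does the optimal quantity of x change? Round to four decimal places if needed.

From the CES first-order condition, 2·(y/x)^(2) = p_x/p_y.
Hence y/x = ((1/2)·p_x/p_y)^(1/(2)), i.e. raised to the 0.5 power.
With the ratio pinned down, the budget gives x* = M/(p_x + p_y·(y/x)) and y* = (y/x)·x*.
Numerically y/x = 1, so x* = 45/(2 + 1·1) = 15.
At M' = 67.5: x* = 22.5. Change: 22.5 − 15 = 7.5.

Δx* = 7.5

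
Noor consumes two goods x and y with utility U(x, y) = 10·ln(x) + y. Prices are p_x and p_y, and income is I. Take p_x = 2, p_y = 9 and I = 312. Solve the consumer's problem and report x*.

x* = 45

Set MRS = p_x/p_y: (10/x)/1 = p_x/p_y.
So x*(p_x,p_y) = 10·p_y/p_x, independent of income; and y* = (I − 10·p_y)/p_y.
At the given prices: x* = 10·9/2 = 45.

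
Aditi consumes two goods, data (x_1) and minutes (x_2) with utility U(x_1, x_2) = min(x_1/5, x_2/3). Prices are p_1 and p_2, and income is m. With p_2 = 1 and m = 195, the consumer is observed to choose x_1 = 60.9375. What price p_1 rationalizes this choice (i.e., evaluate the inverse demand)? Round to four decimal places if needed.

With perfect complements, no substitution: consume in ratio x_1:x_2 = 5:3.
Budget: p_1·x_1 + p_2·(3/5)·x_1 = m, so (5·p_1 + 3·p_2)·x_1 = 5·m.
Demand: x_1*(p_1,p_2,m) = 5·m/(5·p_1 + 3·p_2), x_2* = 3·m/(5·p_1 + 3·p_2).
Set x_1* = 60.9375 in the demand function and solve for p_1: p_1 = 2.6.

p_1 = 2.6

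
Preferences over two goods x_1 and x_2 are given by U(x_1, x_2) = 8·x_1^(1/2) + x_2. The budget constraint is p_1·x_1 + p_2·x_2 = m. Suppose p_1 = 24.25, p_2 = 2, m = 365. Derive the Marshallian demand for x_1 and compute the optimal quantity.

Utility is quasi-linear in x_2; the FOC for x_1 is 4/√x_1 = p_1/p_2.
Thus x_1* = (4·p_2/p_1)² — independent of m — with the rest of income spent on x_2.
Plugging in: x_1* = (4·2/24.25)² = 0.1088.

x_1* = 0.1088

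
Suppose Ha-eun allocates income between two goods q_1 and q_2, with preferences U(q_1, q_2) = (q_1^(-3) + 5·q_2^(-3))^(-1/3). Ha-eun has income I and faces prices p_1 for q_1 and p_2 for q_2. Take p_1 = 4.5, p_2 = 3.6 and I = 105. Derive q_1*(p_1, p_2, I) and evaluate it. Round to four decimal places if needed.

q_1* = 10.3021

MU_q_1 ∝ q_1^(-4), MU_q_2 ∝ 5·q_2^(-4), so MRS = (1/5)·(q_2/q_1)^(4) = p_1/p_2.
Solve for the ratio: q_2/q_1 = [5·p_1/p_2]^(0.25).
Substitute q_2 = (q_2/q_1)·q_1 into the budget: q_1* = I/(p_1 + p_2·(q_2/q_1)).
Numerically q_2/q_1 = 1.581139, so q_1* = 105/(4.5 + 3.6·1.581139) = 10.3021.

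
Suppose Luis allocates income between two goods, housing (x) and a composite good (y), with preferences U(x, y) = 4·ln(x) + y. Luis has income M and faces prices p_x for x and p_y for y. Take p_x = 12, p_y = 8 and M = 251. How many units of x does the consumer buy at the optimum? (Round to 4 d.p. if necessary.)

Set MRS = p_x/p_y: (4/x)/1 = p_x/p_y.
So x*(p_x,p_y) = 4·p_y/p_x, independent of income; and y* = (M − 4·p_y)/p_y.
At the given prices: x* = 4·8/12 = 2.6667.

x* = 2.6667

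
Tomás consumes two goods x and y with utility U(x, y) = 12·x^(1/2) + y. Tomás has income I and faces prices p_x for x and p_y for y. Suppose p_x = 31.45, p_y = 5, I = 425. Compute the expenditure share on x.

MU_x = 6/√x, MU_y = 1. Tangency: 6/√x = p_x/p_y.
Solve: √x = 6·p_y/p_x, so x*(p_x,p_y) = (6·p_y/p_x)², and y* = (I − p_x·x*)/p_y.
Plugging in: x* = (6·5/31.45)² = 0.9099, y* = 79.2766.
Expenditure on x: 31.45·0.9099 = 28.6169; share = 0.0673.

share on x = 0.0673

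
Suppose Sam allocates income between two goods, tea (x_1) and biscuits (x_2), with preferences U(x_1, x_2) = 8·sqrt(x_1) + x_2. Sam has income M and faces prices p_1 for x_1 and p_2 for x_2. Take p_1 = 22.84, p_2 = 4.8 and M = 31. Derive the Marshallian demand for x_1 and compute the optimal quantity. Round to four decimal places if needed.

Set MRS = p_1/p_2: 4·x_1^(−1/2) = p_1/p_2.
Thus x_1* = (4·p_2/p_1)² — independent of M — with the rest of income spent on x_2.
Plugging in: x_1* = (4·4.8/22.84)² = 0.7067.

x_1* = 0.7067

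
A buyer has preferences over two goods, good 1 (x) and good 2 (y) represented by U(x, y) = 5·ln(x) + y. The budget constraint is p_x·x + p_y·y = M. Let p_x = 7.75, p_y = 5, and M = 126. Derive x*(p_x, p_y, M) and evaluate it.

x* = 3.2258

So x*(p_x,p_y) = 5·p_y/p_x, independent of income; and y* = (M − 5·p_y)/p_y.
At the given prices: x* = 5·5/7.75 = 3.2258.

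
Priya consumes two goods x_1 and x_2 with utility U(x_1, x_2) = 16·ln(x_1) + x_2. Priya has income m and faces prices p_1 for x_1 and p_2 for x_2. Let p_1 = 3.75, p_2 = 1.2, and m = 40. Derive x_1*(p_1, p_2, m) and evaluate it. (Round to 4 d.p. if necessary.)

x_1* = 5.12

MU_x_1 = 16/x_1, MU_x_2 = 1. Tangency: 16/x_1 = p_1/p_2.
So x_1*(p_1,p_2) = 16·p_2/p_1, independent of income; and x_2* = (m − 16·p_2)/p_2.
At the given prices: x_1* = 16·1.2/3.75 = 5.12.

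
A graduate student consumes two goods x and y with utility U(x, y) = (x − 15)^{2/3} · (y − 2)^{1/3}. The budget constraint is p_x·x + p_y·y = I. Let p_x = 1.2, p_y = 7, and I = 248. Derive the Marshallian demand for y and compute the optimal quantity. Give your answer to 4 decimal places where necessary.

y* = 12.2857

This is Cobb-Douglas in (x−15, y−2): tangency gives 2/3·p_y·(y−2) = 1/3·p_x·(x−15).
Substituting into the budget: x* = 15 + 2/3·(I − 15·p_x − 2·p_y)/p_x, and y* = 2 + 1/3·(…)/p_y.
Discretionary income = 248 − 15·1.2 − 2·7 = 216; y* = 2 + 1/3·216/7 = 12.2857.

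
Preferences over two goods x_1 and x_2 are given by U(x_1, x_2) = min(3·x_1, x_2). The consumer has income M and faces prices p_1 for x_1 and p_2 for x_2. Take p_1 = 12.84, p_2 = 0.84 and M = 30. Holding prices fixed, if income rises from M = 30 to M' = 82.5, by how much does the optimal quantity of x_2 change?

With perfect complements, no substitution: consume in ratio x_1:x_2 = 1:3.
Budget: p_1·x_1 + p_2·3·x_1 = M, so (p_1 + 3·p_2)·x_1 = M.
Demand: x_1*(p_1,p_2,M) = M/(p_1 + 3·p_2), x_2* = 3·M/(p_1 + 3·p_2).
Here 12.84 + 3·0.84 = 15.36, giving x_2* = 5.8594.
At M' = 82.5: x_2* = 16.1133. Change: 16.1133 − 5.8594 = 10.2539.

Δx_2* = 10.2539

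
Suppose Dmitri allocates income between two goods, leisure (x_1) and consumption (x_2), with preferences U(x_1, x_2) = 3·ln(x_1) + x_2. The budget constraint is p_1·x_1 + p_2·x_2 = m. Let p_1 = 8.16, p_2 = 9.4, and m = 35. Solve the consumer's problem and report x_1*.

At the given prices: x_1* = 3·9.4/8.16 = 3.4559.

x_1* = 3.4559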